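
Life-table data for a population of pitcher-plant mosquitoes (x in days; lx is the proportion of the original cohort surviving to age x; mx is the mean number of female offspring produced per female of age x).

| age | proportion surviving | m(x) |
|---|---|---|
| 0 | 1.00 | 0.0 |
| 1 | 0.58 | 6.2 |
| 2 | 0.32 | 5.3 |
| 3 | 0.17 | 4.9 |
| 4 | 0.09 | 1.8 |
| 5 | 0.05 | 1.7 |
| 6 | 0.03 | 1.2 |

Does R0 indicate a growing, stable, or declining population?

R0 = Σ lx·mx = 0 + 3.596 + 1.696 + 0.833 + 0.162 + 0.085 + 0.036 = 6.408
R0 > 1, so the population is growing.

growing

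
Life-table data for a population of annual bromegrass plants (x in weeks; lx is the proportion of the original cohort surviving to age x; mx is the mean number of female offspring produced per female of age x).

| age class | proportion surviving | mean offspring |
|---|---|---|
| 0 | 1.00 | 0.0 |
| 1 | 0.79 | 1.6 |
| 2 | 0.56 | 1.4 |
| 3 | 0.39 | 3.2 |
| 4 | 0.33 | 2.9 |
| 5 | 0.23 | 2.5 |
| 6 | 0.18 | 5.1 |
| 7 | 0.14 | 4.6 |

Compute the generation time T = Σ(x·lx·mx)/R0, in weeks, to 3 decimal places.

3.646

lx·mx: 0, 1.264, 0.784, 1.248, 0.957, 0.575, 0.918, 0.644 → R0 = 6.39
x·lx·mx: 0, 1.264, 1.568, 3.744, 3.828, 2.875, 5.508, 4.508 → Σ = 23.295
T = 23.295 / 6.39 = 3.64554… → 3.646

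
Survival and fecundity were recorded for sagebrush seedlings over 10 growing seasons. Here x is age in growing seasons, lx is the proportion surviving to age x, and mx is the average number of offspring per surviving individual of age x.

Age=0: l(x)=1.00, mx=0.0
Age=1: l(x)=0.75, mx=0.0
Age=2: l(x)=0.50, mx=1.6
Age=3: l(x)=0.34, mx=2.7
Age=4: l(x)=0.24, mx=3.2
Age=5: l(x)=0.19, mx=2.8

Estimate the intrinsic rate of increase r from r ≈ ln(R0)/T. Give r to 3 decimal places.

0.331

R0 = Σ lx·mx = 0 + 0 + 0.8 + 0.918 + 0.768 + 0.532 = 3.018
Σ x·lx·mx = 10.086; T = 10.086/3.018 = 3.34195…
r ≈ ln(R0)/T = ln(3.018)/3.34195… = 0.33052… → 0.331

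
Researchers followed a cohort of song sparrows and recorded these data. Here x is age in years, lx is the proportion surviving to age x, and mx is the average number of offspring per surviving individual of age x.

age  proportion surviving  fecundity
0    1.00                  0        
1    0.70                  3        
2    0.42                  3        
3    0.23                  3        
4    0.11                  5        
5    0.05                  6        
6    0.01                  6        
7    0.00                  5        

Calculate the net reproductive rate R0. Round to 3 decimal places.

lx·mx by age: 0, 2.1, 1.26, 0.69, 0.55, 0.3, 0.06, 0
R0 = Σ lx·mx = 4.96 → 4.960

4.960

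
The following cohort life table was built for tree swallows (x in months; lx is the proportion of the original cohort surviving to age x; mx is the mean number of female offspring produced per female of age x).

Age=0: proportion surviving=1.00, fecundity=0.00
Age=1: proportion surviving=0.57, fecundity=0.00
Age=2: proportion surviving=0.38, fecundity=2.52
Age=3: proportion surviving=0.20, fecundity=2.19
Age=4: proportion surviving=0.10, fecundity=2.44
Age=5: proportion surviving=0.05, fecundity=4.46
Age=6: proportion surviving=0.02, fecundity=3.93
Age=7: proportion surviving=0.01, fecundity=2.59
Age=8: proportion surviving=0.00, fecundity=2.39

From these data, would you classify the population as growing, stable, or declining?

R0 = Σ lx·mx = 0 + 0 + 0.9576 + 0.438 + 0.244 + 0.223 + 0.0786 + 0.0259 + 0 = 1.9671
R0 > 1, so the population is growing.

growing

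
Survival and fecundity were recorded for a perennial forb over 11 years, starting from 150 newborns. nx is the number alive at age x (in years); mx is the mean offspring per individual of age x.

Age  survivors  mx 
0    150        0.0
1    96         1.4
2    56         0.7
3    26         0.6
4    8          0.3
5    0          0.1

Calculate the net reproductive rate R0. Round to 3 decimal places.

1.277

lx = nx/n0 = nx/150: 1, 0.64, 0.37333…, 0.17333…, 0.05333…, 0
lx·mx by age: 0, 0.896, 0.261333…, 0.104…, 0.016…, 0
R0 = Σ lx·mx = 1.277333… → 1.277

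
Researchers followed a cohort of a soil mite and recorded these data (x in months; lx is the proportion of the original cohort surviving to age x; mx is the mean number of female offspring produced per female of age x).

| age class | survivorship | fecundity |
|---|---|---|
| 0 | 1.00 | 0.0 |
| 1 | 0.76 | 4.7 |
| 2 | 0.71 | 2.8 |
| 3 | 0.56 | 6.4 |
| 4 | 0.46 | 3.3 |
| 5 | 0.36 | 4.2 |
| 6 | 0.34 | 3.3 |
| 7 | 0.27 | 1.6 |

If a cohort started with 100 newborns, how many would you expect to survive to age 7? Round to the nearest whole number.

27

Expected survivors = N0 · l_7 = 100 × 0.27 = 27 → 27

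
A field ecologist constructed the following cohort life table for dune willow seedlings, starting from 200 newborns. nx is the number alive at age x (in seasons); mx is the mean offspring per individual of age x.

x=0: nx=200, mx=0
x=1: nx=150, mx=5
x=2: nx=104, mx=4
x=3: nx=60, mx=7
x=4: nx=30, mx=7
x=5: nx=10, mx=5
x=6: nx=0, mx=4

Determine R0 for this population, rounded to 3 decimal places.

9.230

lx = nx/n0 = nx/200: 1, 0.75, 0.52, 0.3, 0.15, 0.05, 0
lx·mx by age: 0, 3.75, 2.08, 2.1, 1.05, 0.25, 0
R0 = Σ lx·mx = 9.23 → 9.230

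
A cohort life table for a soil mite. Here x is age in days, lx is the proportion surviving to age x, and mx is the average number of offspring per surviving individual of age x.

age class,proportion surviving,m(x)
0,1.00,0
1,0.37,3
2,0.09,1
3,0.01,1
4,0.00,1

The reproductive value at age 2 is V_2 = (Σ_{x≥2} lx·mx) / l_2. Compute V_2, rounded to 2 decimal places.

lx·mx for x ≥ 2: 0.09, 0.01, 0 → sum = 0.1
V_2 = 0.1 / l_2 = 0.1 / 0.09 = 1.111111… → 1.11

1.11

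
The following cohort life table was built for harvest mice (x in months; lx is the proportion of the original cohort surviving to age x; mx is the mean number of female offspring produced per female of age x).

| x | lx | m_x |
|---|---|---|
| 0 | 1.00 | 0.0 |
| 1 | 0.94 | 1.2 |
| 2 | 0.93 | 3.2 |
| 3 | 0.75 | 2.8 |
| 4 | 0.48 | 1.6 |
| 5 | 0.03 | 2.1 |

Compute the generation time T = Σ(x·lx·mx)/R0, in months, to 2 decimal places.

lx·mx: 0, 1.128, 2.976, 2.1, 0.768, 0.063 → R0 = 7.035
x·lx·mx: 0, 1.128, 5.952, 6.3, 3.072, 0.315 → Σ = 16.767
T = 16.767 / 7.035 = 2.383369… → 2.38

2.38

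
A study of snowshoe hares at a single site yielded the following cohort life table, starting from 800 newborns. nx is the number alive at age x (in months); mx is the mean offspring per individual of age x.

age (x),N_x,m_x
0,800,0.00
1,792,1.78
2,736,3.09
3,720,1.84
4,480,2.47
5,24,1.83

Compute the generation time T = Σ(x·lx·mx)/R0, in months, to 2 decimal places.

lx = nx/n0 = nx/800: 1, 0.99, 0.92, 0.9, 0.6, 0.03
lx·mx: 0, 1.7622, 2.8428, 1.656, 1.482, 0.0549 → R0 = 7.7979
x·lx·mx: 0, 1.7622, 5.6856, 4.968, 5.928, 0.2745 → Σ = 18.6183
T = 18.6183 / 7.7979 = 2.387604… → 2.39

2.39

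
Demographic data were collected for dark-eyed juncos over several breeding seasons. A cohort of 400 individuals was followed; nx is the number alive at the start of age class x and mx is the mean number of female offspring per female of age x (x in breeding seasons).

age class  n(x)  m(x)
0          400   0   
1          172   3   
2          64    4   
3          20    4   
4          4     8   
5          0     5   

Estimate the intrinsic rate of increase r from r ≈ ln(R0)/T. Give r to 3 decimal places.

0.502

lx = nx/n0 = nx/400: 1, 0.43, 0.16, 0.05, 0.01, 0
R0 = Σ lx·mx = 0 + 1.29 + 0.64 + 0.2 + 0.08 + 0 = 2.21
Σ x·lx·mx = 3.49; T = 3.49/2.21 = 1.57919…
r ≈ ln(R0)/T = ln(2.21)/1.57919… = 0.50215… → 0.502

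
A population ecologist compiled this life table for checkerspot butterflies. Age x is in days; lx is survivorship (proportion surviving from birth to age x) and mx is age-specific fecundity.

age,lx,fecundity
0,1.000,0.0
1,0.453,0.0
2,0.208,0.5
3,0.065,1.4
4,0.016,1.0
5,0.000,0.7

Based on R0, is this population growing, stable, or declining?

R0 = Σ lx·mx = 0 + 0 + 0.104 + 0.091 + 0.016 + 0 = 0.211
R0 < 1, so the population is declining.

declining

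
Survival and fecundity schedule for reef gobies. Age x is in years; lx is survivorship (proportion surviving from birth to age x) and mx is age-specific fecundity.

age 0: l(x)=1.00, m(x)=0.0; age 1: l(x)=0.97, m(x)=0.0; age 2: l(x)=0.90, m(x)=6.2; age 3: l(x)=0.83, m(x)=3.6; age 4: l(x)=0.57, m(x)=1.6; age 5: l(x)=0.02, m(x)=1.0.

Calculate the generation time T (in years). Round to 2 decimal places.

2.51

lx·mx: 0, 0, 5.58, 2.988, 0.912, 0.02 → R0 = 9.5
x·lx·mx: 0, 0, 11.16, 8.964, 3.648, 0.1 → Σ = 23.872
T = 23.872 / 9.5 = 2.512842… → 2.51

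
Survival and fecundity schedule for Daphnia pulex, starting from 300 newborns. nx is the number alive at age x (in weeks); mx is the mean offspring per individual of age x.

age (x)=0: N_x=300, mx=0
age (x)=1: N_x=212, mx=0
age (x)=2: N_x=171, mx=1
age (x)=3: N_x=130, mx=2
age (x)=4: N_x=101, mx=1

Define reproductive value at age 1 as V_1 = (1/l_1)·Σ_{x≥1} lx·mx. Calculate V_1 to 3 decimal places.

lx = nx/n0 = nx/300: 1, 0.70667…, 0.57, 0.43333…, 0.33667…
lx·mx for x ≥ 1: 0, 0.57, 0.866667…, 0.336667… → sum = 1.773333…
V_1 = 1.773333… / l_1 = 1.773333… / 0.706667… = 2.509434… → 2.509

2.509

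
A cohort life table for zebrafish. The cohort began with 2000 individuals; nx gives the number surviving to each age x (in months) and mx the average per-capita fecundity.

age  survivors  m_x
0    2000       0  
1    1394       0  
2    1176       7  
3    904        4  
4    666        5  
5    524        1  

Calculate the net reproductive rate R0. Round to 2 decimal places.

7.85

lx = nx/n0 = nx/2000: 1, 0.697, 0.588, 0.452, 0.333, 0.262
lx·mx by age: 0, 0, 4.116, 1.808, 1.665, 0.262
R0 = Σ lx·mx = 7.851 → 7.85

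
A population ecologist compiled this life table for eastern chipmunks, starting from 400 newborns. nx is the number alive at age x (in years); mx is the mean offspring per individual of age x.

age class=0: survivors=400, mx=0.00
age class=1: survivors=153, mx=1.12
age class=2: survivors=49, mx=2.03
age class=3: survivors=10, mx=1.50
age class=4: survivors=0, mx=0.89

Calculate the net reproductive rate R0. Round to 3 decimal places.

0.715

lx = nx/n0 = nx/400: 1, 0.3825, 0.1225, 0.025, 0
lx·mx by age: 0, 0.4284, 0.248675, 0.0375, 0
R0 = Σ lx·mx = 0.714575 → 0.715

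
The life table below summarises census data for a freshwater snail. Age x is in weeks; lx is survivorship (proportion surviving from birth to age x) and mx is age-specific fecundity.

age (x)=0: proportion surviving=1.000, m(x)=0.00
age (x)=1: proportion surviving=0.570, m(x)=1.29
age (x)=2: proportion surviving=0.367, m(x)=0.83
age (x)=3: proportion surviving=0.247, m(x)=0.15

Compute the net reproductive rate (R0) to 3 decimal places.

1.077

lx·mx by age: 0, 0.7353, 0.30461, 0.03705
R0 = Σ lx·mx = 1.07696 → 1.077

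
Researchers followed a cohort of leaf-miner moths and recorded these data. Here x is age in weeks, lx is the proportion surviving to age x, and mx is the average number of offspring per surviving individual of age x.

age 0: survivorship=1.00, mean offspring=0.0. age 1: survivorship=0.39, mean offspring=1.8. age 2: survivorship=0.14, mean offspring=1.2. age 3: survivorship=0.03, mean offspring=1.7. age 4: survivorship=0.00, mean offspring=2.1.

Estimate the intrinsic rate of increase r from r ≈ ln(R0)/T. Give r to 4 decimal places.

-0.0636

R0 = Σ lx·mx = 0 + 0.702 + 0.168 + 0.051 + 0 = 0.921
Σ x·lx·mx = 1.191; T = 1.191/0.921 = 1.29316…
r ≈ ln(R0)/T = ln(0.921)/1.29316… = -0.063639… → -0.0636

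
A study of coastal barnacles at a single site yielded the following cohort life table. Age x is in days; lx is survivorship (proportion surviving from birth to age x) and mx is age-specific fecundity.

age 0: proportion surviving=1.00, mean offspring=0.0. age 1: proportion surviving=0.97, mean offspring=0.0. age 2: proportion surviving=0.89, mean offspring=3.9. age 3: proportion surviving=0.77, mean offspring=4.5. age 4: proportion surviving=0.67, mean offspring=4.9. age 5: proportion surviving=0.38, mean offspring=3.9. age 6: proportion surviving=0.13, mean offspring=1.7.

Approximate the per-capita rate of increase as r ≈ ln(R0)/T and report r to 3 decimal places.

R0 = Σ lx·mx = 0 + 0 + 3.471 + 3.465 + 3.283 + 1.482 + 0.221 = 11.922
Σ x·lx·mx = 39.205; T = 39.205/11.922 = 3.28846…
r ≈ ln(R0)/T = ln(11.922)/3.28846… = 0.75366… → 0.754

0.754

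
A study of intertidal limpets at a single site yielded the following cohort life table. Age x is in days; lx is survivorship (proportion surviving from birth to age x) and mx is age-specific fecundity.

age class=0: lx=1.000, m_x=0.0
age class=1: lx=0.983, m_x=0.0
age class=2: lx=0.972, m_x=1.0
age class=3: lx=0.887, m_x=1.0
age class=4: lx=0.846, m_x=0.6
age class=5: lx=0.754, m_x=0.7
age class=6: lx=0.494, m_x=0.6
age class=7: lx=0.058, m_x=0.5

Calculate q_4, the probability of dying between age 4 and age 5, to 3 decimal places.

q_4 = (l_4 − l_5) / l_4 = (0.846 − 0.754) / 0.846
     = 0.092 / 0.846 = 0.108747… → 0.109

0.109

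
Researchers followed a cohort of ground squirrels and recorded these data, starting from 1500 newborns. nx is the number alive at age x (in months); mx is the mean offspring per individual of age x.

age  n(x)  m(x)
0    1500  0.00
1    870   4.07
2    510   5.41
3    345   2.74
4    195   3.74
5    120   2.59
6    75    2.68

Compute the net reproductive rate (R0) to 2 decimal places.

5.66

lx = nx/n0 = nx/1500: 1, 0.58, 0.34, 0.23, 0.13, 0.08, 0.05
lx·mx by age: 0, 2.3606, 1.8394, 0.6302, 0.4862, 0.2072, 0.134
R0 = Σ lx·mx = 5.6576 → 5.66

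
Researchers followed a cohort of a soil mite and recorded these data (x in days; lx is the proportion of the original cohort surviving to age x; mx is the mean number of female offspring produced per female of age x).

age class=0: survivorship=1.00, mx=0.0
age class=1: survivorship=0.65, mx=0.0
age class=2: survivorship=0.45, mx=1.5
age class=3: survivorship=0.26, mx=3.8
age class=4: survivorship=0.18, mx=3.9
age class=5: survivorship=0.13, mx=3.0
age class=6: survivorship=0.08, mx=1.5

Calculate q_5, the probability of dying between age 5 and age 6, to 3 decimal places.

q_5 = (l_5 − l_6) / l_5 = (0.13 − 0.08) / 0.13
     = 0.05 / 0.13 = 0.384615… → 0.385

0.385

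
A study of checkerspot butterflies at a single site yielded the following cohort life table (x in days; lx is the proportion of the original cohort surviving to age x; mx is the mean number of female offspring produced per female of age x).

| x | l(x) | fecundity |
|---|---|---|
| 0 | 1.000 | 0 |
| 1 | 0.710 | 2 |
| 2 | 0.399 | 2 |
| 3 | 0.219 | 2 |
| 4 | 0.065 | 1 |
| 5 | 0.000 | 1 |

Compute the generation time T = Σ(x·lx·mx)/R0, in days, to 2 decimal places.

lx·mx: 0, 1.42, 0.798, 0.438, 0.065, 0 → R0 = 2.721
x·lx·mx: 0, 1.42, 1.596, 1.314, 0.26, 0 → Σ = 4.59
T = 4.59 / 2.721 = 1.68688… → 1.69

1.69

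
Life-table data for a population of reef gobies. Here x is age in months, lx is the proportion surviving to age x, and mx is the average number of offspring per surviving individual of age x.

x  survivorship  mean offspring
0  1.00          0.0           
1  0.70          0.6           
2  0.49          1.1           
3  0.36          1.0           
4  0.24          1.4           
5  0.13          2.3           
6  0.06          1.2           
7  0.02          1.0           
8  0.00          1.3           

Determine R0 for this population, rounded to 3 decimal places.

lx·mx by age: 0, 0.42, 0.539, 0.36, 0.336, 0.299, 0.072, 0.02, 0
R0 = Σ lx·mx = 2.046 → 2.046

2.046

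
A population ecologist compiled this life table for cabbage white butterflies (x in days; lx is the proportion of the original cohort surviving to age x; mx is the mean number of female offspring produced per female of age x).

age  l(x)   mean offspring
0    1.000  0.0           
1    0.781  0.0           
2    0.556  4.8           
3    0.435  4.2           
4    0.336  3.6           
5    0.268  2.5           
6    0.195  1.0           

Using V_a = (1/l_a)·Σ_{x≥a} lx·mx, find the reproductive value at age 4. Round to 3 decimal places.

lx·mx for x ≥ 4: 1.2096, 0.67, 0.195 → sum = 2.0746
V_4 = 2.0746 / l_4 = 2.0746 / 0.336 = 6.174405… → 6.174

6.174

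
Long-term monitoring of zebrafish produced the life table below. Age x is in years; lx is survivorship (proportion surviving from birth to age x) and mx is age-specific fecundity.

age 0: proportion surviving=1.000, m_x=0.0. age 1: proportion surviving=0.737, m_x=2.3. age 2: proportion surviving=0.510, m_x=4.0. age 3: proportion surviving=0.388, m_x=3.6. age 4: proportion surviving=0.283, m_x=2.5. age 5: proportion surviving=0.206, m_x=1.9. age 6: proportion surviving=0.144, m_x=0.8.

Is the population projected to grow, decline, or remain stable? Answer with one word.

R0 = Σ lx·mx = 0 + 1.6951 + 2.04 + 1.3968 + 0.7075 + 0.3914 + 0.1152 = 6.346
R0 > 1, so the population is growing.

growing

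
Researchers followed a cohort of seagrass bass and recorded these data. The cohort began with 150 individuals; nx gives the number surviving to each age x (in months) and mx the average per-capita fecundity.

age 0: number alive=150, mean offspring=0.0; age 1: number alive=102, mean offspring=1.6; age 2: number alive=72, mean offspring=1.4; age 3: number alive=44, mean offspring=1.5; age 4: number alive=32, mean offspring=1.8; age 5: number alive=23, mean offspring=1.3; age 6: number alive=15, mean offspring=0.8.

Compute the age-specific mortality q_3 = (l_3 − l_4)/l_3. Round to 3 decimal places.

0.273

lx = nx/n0 = nx/150: 1, 0.68, 0.48, 0.29333…, 0.21333…, 0.15333…, 0.1
q_3 = (l_3 − l_4) / l_3 = (0.293333… − 0.213333…) / 0.293333…
     = 0.08… / 0.293333… = 0.272727… → 0.273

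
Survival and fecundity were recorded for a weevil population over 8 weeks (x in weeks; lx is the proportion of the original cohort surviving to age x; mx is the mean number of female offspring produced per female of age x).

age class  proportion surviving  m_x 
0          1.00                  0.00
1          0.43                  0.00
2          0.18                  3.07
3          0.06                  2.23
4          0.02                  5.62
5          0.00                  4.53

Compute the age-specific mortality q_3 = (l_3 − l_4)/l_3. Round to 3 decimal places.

0.667

q_3 = (l_3 − l_4) / l_3 = (0.06 − 0.02) / 0.06
     = 0.04 / 0.06 = 0.666667… → 0.667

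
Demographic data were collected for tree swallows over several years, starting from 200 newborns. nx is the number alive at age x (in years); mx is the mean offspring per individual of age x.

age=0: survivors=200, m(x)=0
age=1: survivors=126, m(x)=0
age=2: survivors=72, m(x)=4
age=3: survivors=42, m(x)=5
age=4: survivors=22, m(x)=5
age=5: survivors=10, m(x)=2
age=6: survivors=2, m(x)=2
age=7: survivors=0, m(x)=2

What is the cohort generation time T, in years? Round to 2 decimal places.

lx = nx/n0 = nx/200: 1, 0.63, 0.36, 0.21, 0.11, 0.05, 0.01, 0
lx·mx: 0, 0, 1.44, 1.05, 0.55, 0.1, 0.02, 0 → R0 = 3.16
x·lx·mx: 0, 0, 2.88, 3.15, 2.2, 0.5, 0.12, 0 → Σ = 8.85
T = 8.85 / 3.16 = 2.800633… → 2.80

2.80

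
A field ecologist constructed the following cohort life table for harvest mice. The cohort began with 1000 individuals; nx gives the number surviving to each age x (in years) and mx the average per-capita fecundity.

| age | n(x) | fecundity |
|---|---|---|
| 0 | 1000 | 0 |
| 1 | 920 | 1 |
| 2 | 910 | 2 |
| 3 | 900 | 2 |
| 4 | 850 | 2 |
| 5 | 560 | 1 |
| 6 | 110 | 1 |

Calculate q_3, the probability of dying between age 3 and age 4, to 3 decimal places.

0.056

lx = nx/n0 = nx/1000: 1, 0.92, 0.91, 0.9, 0.85, 0.56, 0.11
q_3 = (l_3 − l_4) / l_3 = (0.9 − 0.85) / 0.9
     = 0.05 / 0.9 = 0.055556… → 0.056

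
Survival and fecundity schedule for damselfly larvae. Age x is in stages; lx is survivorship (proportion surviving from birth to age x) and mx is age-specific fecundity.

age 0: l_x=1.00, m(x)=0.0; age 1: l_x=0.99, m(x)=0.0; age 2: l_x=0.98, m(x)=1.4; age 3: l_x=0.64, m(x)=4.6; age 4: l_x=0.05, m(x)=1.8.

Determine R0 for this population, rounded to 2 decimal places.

4.41

lx·mx by age: 0, 0, 1.372, 2.944, 0.09
R0 = Σ lx·mx = 4.406 → 4.41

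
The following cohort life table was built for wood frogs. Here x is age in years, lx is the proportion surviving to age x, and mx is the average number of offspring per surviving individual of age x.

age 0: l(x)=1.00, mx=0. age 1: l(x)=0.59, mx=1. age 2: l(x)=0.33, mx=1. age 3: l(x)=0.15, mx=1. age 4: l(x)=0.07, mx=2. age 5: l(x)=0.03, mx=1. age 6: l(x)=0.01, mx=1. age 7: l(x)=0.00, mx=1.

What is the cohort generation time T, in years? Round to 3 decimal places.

1.976

lx·mx: 0, 0.59, 0.33, 0.15, 0.14, 0.03, 0.01, 0 → R0 = 1.25
x·lx·mx: 0, 0.59, 0.66, 0.45, 0.56, 0.15, 0.06, 0 → Σ = 2.47
T = 2.47 / 1.25 = 1.976 → 1.976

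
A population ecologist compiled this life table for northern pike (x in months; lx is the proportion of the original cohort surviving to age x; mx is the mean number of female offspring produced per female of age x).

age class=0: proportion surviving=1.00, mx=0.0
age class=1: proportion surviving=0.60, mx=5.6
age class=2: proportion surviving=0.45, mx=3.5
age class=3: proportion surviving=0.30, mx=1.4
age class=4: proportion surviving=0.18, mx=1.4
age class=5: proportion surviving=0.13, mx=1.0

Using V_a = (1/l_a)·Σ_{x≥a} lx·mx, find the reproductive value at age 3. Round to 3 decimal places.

lx·mx for x ≥ 3: 0.42, 0.252, 0.13 → sum = 0.802
V_3 = 0.802 / l_3 = 0.802 / 0.3 = 2.673333… → 2.673

2.673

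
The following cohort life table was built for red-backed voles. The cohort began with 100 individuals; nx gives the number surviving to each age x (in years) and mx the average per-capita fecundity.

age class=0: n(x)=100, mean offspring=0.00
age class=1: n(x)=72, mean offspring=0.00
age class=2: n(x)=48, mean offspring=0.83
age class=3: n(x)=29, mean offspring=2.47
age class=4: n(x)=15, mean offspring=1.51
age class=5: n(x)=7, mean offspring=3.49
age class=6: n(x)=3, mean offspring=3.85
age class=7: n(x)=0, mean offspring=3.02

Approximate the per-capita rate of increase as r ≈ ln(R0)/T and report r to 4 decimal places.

lx = nx/n0 = nx/100: 1, 0.72, 0.48, 0.29, 0.15, 0.07, 0.03, 0
R0 = Σ lx·mx = 0 + 0 + 0.3984 + 0.7163 + 0.2265 + 0.2443 + 0.1155 + 0 = 1.701
Σ x·lx·mx = 5.7662; T = 5.7662/1.701 = 3.38989…
r ≈ ln(R0)/T = ln(1.701)/3.38989… = 0.156706… → 0.1567

0.1567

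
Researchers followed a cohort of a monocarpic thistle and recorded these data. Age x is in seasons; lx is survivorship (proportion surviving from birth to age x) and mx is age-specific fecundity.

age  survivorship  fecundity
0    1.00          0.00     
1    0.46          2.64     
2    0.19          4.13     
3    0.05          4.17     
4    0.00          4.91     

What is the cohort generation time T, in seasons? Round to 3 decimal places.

lx·mx: 0, 1.2144, 0.7847, 0.2085, 0 → R0 = 2.2076
x·lx·mx: 0, 1.2144, 1.5694, 0.6255, 0 → Σ = 3.4093
T = 3.4093 / 2.2076 = 1.544347… → 1.544

1.544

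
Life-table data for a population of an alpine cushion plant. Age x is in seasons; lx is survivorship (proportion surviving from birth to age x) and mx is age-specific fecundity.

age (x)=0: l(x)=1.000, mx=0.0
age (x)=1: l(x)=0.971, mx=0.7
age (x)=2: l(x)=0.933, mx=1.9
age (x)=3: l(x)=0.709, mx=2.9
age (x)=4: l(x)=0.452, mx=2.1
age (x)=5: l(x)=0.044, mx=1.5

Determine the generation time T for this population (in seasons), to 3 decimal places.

lx·mx: 0, 0.6797, 1.7727, 2.0561, 0.9492, 0.066 → R0 = 5.5237
x·lx·mx: 0, 0.6797, 3.5454, 6.1683, 3.7968, 0.33 → Σ = 14.5202
T = 14.5202 / 5.5237 = 2.628709… → 2.629

2.629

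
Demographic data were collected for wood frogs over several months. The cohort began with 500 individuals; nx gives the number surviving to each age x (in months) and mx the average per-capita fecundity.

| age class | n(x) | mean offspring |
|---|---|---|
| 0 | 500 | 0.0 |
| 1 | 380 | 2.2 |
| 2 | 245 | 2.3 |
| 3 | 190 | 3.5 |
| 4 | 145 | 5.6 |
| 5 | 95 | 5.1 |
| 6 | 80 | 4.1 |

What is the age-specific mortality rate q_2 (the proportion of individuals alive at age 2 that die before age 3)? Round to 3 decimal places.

lx = nx/n0 = nx/500: 1, 0.76, 0.49, 0.38, 0.29, 0.19, 0.16
q_2 = (l_2 − l_3) / l_2 = (0.49 − 0.38) / 0.49
     = 0.11 / 0.49 = 0.22449… → 0.224

0.224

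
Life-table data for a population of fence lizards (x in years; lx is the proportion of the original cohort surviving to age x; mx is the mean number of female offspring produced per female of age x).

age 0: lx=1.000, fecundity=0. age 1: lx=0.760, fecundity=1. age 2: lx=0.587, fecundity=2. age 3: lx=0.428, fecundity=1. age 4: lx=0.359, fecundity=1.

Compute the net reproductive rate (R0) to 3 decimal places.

lx·mx by age: 0, 0.76, 1.174, 0.428, 0.359
R0 = Σ lx·mx = 2.721 → 2.721

2.721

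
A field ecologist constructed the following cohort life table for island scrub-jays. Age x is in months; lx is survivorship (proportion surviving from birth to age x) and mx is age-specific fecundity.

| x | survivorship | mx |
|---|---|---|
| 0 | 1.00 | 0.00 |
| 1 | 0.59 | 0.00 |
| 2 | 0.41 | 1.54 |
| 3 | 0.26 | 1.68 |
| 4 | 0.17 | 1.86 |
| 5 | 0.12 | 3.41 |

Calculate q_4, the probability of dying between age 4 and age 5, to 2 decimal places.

q_4 = (l_4 − l_5) / l_4 = (0.17 − 0.12) / 0.17
     = 0.05 / 0.17 = 0.294118… → 0.29

0.29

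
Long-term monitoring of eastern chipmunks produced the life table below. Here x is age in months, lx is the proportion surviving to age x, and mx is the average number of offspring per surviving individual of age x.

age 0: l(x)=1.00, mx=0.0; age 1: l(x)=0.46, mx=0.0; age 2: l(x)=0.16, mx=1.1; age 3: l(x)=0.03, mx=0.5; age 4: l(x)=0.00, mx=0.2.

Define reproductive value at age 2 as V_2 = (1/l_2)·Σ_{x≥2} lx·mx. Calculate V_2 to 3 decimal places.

lx·mx for x ≥ 2: 0.176, 0.015, 0 → sum = 0.191
V_2 = 0.191 / l_2 = 0.191 / 0.16 = 1.19375 → 1.194

1.194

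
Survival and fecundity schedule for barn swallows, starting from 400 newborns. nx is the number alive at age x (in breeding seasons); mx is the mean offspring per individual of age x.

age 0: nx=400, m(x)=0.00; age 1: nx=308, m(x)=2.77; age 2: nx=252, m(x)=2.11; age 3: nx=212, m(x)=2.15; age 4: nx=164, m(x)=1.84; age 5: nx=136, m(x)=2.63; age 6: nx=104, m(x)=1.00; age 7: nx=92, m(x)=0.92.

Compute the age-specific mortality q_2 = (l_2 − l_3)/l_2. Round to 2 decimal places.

0.16

lx = nx/n0 = nx/400: 1, 0.77, 0.63, 0.53, 0.41, 0.34, 0.26, 0.23
q_2 = (l_2 − l_3) / l_2 = (0.63 − 0.53) / 0.63
     = 0.1 / 0.63 = 0.15873… → 0.16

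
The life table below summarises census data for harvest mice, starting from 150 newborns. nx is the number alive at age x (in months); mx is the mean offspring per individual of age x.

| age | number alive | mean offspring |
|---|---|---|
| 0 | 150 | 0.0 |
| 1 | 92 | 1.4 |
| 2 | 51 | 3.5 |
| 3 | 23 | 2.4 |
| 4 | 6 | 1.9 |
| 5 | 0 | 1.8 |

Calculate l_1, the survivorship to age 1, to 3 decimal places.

l_1 = n_1/n_0 = 92/150 = 0.613333… → 0.613

0.613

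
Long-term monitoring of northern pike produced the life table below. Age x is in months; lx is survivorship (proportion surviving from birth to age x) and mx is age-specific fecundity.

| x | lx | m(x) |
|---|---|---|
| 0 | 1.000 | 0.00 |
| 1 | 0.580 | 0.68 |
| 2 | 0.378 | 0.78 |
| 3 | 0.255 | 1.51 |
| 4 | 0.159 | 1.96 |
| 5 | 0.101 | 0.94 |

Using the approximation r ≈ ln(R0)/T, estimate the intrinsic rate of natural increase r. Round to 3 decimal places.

0.151

R0 = Σ lx·mx = 0 + 0.3944 + 0.29484 + 0.38505 + 0.31164 + 0.09494 = 1.48087
Σ x·lx·mx = 3.86049; T = 3.86049/1.48087 = 2.60691…
r ≈ ln(R0)/T = ln(1.48087)/2.60691… = 0.15061… → 0.151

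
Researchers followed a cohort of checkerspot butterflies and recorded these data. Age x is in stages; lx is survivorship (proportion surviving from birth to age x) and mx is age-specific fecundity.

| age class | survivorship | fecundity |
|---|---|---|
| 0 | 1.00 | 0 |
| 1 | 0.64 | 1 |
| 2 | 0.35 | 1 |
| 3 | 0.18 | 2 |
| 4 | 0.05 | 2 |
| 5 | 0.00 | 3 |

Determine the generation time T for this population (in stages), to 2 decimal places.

1.94

lx·mx: 0, 0.64, 0.35, 0.36, 0.1, 0 → R0 = 1.45
x·lx·mx: 0, 0.64, 0.7, 1.08, 0.4, 0 → Σ = 2.82
T = 2.82 / 1.45 = 1.944828… → 1.94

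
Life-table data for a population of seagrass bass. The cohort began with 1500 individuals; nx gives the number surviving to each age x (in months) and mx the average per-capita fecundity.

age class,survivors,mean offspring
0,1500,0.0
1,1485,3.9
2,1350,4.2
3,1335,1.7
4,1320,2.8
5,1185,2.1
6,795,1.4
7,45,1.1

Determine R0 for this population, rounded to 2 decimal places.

14.05

lx = nx/n0 = nx/1500: 1, 0.99, 0.9, 0.89, 0.88, 0.79, 0.53, 0.03
lx·mx by age: 0, 3.861, 3.78, 1.513, 2.464, 1.659, 0.742, 0.033
R0 = Σ lx·mx = 14.052 → 14.05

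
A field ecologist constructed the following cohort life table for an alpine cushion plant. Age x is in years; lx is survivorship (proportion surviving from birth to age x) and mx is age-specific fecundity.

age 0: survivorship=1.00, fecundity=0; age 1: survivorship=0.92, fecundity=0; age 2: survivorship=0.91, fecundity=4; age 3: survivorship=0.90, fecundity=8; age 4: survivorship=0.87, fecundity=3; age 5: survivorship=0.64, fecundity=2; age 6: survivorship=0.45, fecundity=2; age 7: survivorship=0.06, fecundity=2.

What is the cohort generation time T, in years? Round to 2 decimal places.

lx·mx: 0, 0, 3.64, 7.2, 2.61, 1.28, 0.9, 0.12 → R0 = 15.75
x·lx·mx: 0, 0, 7.28, 21.6, 10.44, 6.4, 5.4, 0.84 → Σ = 51.96
T = 51.96 / 15.75 = 3.299048… → 3.30

3.30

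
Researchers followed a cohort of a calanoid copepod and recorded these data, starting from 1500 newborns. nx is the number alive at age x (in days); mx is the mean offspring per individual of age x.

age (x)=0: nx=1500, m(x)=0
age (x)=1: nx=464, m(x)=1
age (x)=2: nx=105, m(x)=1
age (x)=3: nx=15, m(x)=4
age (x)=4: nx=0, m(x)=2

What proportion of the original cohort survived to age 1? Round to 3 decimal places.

0.309

l_1 = n_1/n_0 = 464/1500 = 0.309333… → 0.309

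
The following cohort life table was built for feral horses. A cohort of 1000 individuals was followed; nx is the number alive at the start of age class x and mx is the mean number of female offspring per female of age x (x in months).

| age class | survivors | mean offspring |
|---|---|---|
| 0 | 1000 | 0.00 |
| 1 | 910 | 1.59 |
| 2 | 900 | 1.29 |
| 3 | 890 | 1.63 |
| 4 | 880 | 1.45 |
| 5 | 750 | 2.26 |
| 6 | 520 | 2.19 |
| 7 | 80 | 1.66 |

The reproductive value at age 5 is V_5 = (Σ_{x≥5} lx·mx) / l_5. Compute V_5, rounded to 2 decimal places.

lx = nx/n0 = nx/1000: 1, 0.91, 0.9, 0.89, 0.88, 0.75, 0.52, 0.08
lx·mx for x ≥ 5: 1.695, 1.1388, 0.1328 → sum = 2.9666
V_5 = 2.9666 / l_5 = 2.9666 / 0.75 = 3.955467… → 3.96

3.96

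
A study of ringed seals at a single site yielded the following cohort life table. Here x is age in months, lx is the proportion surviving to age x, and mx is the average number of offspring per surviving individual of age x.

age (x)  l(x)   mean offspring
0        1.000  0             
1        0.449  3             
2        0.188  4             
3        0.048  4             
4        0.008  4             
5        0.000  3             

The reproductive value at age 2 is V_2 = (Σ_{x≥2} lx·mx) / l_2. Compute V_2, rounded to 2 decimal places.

lx·mx for x ≥ 2: 0.752, 0.192, 0.032, 0 → sum = 0.976
V_2 = 0.976 / l_2 = 0.976 / 0.188 = 5.191489… → 5.19

5.19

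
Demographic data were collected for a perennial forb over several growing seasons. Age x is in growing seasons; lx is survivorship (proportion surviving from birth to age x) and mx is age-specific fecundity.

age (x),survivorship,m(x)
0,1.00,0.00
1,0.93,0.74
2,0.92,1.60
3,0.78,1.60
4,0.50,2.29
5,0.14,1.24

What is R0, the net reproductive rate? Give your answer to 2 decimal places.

4.73

lx·mx by age: 0, 0.6882, 1.472, 1.248, 1.145, 0.1736
R0 = Σ lx·mx = 4.7268 → 4.73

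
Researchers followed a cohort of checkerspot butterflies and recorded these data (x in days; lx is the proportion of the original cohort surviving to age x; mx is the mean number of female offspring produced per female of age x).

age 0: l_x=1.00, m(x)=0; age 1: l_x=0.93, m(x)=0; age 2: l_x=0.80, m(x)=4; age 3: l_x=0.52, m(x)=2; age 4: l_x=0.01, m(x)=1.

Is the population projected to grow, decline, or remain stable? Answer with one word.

growing

R0 = Σ lx·mx = 0 + 0 + 3.2 + 1.04 + 0.01 = 4.25
R0 > 1, so the population is growing.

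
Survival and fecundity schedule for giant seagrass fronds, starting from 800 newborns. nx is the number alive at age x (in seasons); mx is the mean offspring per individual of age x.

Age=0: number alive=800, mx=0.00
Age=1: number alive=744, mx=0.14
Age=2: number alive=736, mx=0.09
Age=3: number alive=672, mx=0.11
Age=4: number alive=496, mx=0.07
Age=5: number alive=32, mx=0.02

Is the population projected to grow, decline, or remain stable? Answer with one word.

declining

lx = nx/n0 = nx/800: 1, 0.93, 0.92, 0.84, 0.62, 0.04
R0 = Σ lx·mx = 0 + 0.1302 + 0.0828 + 0.0924 + 0.0434 + 0.0008 = 0.3496
R0 < 1, so the population is declining.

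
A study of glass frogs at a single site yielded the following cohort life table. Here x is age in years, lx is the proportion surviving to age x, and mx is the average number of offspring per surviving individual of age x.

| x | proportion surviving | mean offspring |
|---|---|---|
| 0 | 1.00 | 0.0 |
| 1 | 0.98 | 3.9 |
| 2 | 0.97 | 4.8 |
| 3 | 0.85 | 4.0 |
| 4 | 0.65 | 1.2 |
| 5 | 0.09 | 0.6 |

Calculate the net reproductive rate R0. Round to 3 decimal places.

lx·mx by age: 0, 3.822, 4.656, 3.4, 0.78, 0.054
R0 = Σ lx·mx = 12.712 → 12.712

12.712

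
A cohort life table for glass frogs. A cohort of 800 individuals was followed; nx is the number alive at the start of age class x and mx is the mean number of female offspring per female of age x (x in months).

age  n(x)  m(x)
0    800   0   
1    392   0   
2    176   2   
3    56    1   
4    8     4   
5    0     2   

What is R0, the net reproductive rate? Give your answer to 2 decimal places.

lx = nx/n0 = nx/800: 1, 0.49, 0.22, 0.07, 0.01, 0
lx·mx by age: 0, 0, 0.44, 0.07, 0.04, 0
R0 = Σ lx·mx = 0.55 → 0.55

0.55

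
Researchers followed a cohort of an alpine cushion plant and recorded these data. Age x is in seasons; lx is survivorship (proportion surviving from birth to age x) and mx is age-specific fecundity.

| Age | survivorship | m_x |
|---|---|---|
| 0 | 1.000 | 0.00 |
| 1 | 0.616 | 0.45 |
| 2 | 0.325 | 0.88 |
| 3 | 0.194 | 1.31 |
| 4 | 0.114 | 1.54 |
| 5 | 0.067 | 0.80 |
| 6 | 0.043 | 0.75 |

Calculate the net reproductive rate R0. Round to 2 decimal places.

lx·mx by age: 0, 0.2772, 0.286, 0.25414, 0.17556, 0.0536, 0.03225
R0 = Σ lx·mx = 1.07875 → 1.08

1.08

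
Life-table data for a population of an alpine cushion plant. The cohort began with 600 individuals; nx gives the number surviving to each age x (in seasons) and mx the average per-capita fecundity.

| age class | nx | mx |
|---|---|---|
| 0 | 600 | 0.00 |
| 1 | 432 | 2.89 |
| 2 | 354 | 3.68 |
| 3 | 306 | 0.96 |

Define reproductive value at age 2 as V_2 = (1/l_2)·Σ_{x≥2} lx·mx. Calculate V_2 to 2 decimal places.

4.51

lx = nx/n0 = nx/600: 1, 0.72, 0.59, 0.51
lx·mx for x ≥ 2: 2.1712, 0.4896 → sum = 2.6608
V_2 = 2.6608 / l_2 = 2.6608 / 0.59 = 4.509831… → 4.51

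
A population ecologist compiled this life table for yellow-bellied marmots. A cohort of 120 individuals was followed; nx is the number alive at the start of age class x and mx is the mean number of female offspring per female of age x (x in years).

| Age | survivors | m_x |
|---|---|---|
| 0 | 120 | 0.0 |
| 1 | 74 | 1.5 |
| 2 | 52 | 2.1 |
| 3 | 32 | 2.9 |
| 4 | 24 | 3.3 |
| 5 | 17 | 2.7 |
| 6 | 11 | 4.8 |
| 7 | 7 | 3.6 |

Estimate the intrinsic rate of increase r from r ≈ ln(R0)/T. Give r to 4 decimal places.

lx = nx/n0 = nx/120: 1, 0.61667…, 0.43333…, 0.26667…, 0.2, 0.14167…, 0.09167…, 0.05833…
R0 = Σ lx·mx = 0 + 0.925… + 0.91… + 0.77333… + 0.66 + 0.3825… + 0.44… + 0.21… = 4.300833…
Σ x·lx·mx = 13.7275…; T = 13.7275…/4.300833… = 3.19182…
r ≈ ln(R0)/T = ln(4.300833…)/3.19182… = 0.457046… → 0.4570

0.4570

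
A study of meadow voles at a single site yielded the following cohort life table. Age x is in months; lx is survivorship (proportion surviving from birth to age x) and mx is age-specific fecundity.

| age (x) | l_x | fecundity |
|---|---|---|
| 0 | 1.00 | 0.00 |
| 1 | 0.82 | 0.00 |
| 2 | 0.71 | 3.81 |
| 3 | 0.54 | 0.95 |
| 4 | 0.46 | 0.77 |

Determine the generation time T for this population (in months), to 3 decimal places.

2.342

lx·mx: 0, 0, 2.7051, 0.513, 0.3542 → R0 = 3.5723
x·lx·mx: 0, 0, 5.4102, 1.539, 1.4168 → Σ = 8.366
T = 8.366 / 3.5723 = 2.341909… → 2.342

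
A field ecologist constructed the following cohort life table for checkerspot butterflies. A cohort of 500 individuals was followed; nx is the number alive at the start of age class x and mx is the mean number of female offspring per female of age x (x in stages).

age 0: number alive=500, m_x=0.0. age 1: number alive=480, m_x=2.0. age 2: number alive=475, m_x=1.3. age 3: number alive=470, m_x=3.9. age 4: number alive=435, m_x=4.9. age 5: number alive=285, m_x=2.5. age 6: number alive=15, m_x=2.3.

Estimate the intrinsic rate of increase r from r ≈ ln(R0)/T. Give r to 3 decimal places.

lx = nx/n0 = nx/500: 1, 0.96, 0.95, 0.94, 0.87, 0.57, 0.03
R0 = Σ lx·mx = 0 + 1.92 + 1.235 + 3.666 + 4.263 + 1.425 + 0.069 = 12.578
Σ x·lx·mx = 39.979; T = 39.979/12.578 = 3.17849…
r ≈ ln(R0)/T = ln(12.578)/3.17849… = 0.79659… → 0.797

0.797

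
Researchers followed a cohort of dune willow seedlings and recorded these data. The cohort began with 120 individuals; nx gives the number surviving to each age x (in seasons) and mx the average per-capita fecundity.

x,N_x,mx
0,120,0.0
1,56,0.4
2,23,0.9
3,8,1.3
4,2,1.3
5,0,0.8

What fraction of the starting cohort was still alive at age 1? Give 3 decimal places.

l_1 = n_1/n_0 = 56/120 = 0.466667… → 0.467

0.467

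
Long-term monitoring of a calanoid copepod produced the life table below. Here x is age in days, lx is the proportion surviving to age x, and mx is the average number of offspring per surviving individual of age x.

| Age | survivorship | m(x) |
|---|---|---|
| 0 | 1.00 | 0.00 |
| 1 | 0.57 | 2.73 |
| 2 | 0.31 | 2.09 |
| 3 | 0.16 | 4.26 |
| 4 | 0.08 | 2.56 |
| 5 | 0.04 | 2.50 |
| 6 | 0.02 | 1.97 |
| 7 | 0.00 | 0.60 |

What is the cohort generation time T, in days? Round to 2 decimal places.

2.00

lx·mx: 0, 1.5561, 0.6479, 0.6816, 0.2048, 0.1, 0.0394, 0 → R0 = 3.2298
x·lx·mx: 0, 1.5561, 1.2958, 2.0448, 0.8192, 0.5, 0.2364, 0 → Σ = 6.4523
T = 6.4523 / 3.2298 = 1.99774… → 2.00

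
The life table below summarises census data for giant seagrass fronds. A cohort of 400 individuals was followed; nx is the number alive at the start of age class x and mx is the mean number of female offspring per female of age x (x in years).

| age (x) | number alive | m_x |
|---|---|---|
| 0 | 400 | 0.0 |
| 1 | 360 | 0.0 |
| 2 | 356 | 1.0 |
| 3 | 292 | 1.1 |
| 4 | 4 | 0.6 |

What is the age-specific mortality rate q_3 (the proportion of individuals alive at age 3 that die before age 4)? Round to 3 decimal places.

lx = nx/n0 = nx/400: 1, 0.9, 0.89, 0.73, 0.01
q_3 = (l_3 − l_4) / l_3 = (0.73 − 0.01) / 0.73
     = 0.72 / 0.73 = 0.986301… → 0.986

0.986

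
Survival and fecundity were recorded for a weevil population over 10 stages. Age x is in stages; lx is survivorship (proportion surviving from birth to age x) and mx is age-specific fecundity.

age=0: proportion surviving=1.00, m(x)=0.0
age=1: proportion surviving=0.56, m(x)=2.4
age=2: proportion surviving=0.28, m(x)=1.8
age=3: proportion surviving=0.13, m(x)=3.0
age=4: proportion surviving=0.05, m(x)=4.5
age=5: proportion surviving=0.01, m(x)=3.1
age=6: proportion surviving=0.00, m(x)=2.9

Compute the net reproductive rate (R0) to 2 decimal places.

lx·mx by age: 0, 1.344, 0.504, 0.39, 0.225, 0.031, 0
R0 = Σ lx·mx = 2.494 → 2.49

2.49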